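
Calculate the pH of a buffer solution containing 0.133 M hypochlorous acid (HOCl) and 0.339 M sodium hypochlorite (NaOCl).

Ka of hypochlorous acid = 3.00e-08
pH = 7.93

pKa = -log(3.00e-08) = 7.52. pH = pKa + log([A⁻]/[HA]) = 7.52 + log(0.339/0.133)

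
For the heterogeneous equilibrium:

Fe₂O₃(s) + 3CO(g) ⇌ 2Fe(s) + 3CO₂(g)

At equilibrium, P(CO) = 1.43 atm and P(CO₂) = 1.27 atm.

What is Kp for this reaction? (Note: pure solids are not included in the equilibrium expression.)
K_p = 0.700

Solids (Fe₂O₃, Fe) are excluded.
Kp = P(CO₂)³/P(CO)³ = (1.27)³/(1.43)³ = 2.048/2.924 = 0.700.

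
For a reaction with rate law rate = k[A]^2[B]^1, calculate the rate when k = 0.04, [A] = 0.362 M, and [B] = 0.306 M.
0.001604 M/s

rate = k·[A]^2·[B]^1 = 0.04·(0.362)^2·(0.306)^1 = 0.04·0.131044·0.306 = 0.001604 M/s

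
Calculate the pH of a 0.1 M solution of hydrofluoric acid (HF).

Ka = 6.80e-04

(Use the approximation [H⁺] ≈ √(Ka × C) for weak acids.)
pH = 2.08

[H⁺] = √(Ka × C) = √(6.80e-04 × 0.1) = 8.2462e-03. pH = -log(8.2462e-03)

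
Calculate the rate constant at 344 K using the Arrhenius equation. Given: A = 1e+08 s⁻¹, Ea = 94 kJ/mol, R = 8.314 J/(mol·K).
5.32e-07 s⁻¹

k = A·exp(-Ea/(R·T)) = 1e+08·exp(-94000/(8.314·344)) = 1e+08·exp(-32.8669) = 1e+08·5.3219e-15 = 5.32e-07 s⁻¹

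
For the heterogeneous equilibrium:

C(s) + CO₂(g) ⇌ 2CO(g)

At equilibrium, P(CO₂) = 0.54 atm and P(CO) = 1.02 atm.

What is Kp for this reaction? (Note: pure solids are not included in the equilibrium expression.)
K_p = 1.927

Solid C is excluded.
Kp = P(CO)²/P(CO₂) = (1.02)²/0.54 = 1.04/0.54 = 1.927.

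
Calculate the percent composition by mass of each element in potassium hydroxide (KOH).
K: 69.68%, O: 28.52%, H: 1.80%

Molar mass of KOH = 56.11 g/mol
% K = (1 × 39.1) / 56.11 × 100% = 39.1 / 56.11 × 100% = 69.68%
% O = (1 × 16.0) / 56.11 × 100% = 16 / 56.11 × 100% = 28.52%
% H = (1 × 1.008) / 56.11 × 100% = 1.008 / 56.11 × 100% = 1.80%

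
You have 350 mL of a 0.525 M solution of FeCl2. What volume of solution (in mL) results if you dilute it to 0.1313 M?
Using M₁V₁ = M₂V₂:
0.525 × 350 = 0.1313 × V₂
V₂ = (0.525 × 350) / 0.1313 = 1399 mL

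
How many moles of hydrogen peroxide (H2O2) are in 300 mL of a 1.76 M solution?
Moles = Molarity × Volume (L)
Moles = 1.76 M × 0.3 L = 0.528 mol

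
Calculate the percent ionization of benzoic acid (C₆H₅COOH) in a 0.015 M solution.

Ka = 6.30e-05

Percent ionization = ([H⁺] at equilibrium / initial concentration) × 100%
Percent ionization = 6.27%

Let x = [H⁺]. Ka = x²/(C - x) ⇒ x² + (6.30e-05)x - (6.30e-05)(0.015) = 0. x = 9.4112e-04. Percent = (9.4112e-04/0.015) × 100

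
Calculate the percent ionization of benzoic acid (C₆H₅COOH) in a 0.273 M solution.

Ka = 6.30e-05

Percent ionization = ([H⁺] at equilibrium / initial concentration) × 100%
Percent ionization = 1.51%

Let x = [H⁺]. Ka = x²/(C - x) ⇒ x² + (6.30e-05)x - (6.30e-05)(0.273) = 0. x = 4.1158e-03. Percent = (4.1158e-03/0.273) × 100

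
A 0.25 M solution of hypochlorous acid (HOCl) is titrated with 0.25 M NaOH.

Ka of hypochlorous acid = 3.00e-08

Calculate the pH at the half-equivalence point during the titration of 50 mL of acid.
pH = pKa = 7.52

At the half-equivalence point, [HA] = [A⁻], so by Henderson–Hasselbalch pH = pKa + log(1) = pKa.
pKa = −log(3.00e-08) = 7.52.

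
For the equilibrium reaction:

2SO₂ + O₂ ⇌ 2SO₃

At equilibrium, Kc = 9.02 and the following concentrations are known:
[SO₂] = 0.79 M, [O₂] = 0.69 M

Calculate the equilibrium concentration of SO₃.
[SO₃] = 1.9709 M

Kc = ([SO₃]^2) / ([SO₂]^2 × [O₂]) = 9.02
[SO₃]^2 = Kc · (reactant terms)/(other product terms) = 9.02 · 0.43063 / 1 = 3.8843
[SO₃] = (3.8843)^(1/2) = 1.9709 M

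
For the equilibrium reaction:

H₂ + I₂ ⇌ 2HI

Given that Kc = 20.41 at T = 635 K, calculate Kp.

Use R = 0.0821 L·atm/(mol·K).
K_p = 20.4100

Δn = (moles gaseous products) − (moles gaseous reactants) = 0
T = 635 K; RT = 0.0821 × 635 = 52.1335
Kp = Kc·(RT)^Δn = 20.41 × (52.1335)^0 = 20.41 × 1 = 20.4100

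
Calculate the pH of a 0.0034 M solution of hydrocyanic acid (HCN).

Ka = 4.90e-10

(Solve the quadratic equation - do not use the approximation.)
pH = 5.89

x² + Ka×x - Ka×C = 0. Using quadratic formula: [H⁺] = 1.2905e-06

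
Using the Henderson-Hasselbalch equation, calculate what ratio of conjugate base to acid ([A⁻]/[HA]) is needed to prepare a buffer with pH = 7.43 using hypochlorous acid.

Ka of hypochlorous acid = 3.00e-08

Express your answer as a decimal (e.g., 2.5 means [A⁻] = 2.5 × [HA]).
[A⁻]/[HA] = 0.807

pKa = −log(3.00e-08) = 7.5229. pH = pKa + log([A⁻]/[HA]). 7.43 = 7.5229 + log(ratio). log(ratio) = 7.43 − 7.5229 = -0.0929. ratio = 10^(-0.0929) = 0.807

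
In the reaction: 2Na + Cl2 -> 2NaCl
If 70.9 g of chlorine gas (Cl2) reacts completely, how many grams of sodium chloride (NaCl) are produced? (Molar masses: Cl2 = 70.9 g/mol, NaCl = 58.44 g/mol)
Moles of Cl2 = 70.9 g ÷ 70.9 g/mol = 1 mol
Mole ratio: 2 mol NaCl / 1 mol Cl2
Moles of NaCl = 1 × (2/1) = 2 mol
Mass of NaCl = 2 mol × 58.44 g/mol = 116.9 g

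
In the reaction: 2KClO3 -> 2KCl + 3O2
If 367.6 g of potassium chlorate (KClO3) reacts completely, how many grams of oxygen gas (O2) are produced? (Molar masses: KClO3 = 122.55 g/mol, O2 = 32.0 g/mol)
Moles of KClO3 = 367.6 g ÷ 122.55 g/mol = 2.99959 mol
Mole ratio: 3 mol O2 / 2 mol KClO3
Moles of O2 = 2.99959 × (3/2) = 4.49939 mol
Mass of O2 = 4.49939 mol × 32.0 g/mol = 144 g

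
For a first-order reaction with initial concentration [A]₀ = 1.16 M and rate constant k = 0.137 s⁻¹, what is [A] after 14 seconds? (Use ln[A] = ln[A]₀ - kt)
0.1704 M

ln[A] = ln[A]₀ - k·t = ln(1.16) - (0.137)·(14) = 0.1484 - 1.9180 = -1.7696
[A] = e^(-1.7696) = 0.1704 M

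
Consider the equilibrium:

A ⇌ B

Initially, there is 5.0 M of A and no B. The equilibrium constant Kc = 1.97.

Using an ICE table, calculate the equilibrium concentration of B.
[B] = 3.316 M

ICE: [A] = 5.0 − x, [B] = x.
Kc = x/(5.0 − x) = 1.97 ⇒ x = 1.97·5.0/(1 + 1.97) = 9.85/2.97 = 3.316.
[B] = x = 3.316 M.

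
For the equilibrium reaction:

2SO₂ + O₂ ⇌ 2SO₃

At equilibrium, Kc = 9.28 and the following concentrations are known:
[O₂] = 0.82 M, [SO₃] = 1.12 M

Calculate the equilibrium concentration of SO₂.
[SO₂] = 0.4060 M

Kc = ([SO₃]^2) / ([SO₂]^2 × [O₂]) = 9.28
[SO₂]^2 = (product terms)/(Kc · other reactant terms) = 1.2544 / (9.28 · 0.82) = 0.16484
[SO₂] = (0.16484)^(1/2) = 0.4060 M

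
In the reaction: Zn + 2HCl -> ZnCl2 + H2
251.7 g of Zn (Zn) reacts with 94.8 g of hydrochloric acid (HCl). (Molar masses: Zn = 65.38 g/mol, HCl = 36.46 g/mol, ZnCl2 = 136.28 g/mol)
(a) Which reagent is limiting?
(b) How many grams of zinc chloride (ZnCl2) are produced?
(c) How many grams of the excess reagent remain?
(a) HCl, (b) 177.2 g, (c) 166.7 g

Moles of Zn = 251.7 g ÷ 65.38 g/mol = 3.8498 mol
Moles of HCl = 94.8 g ÷ 36.46 g/mol = 2.60011 mol
Moles ÷ coefficient: Zn: 3.8498/1 = 3.85, HCl: 2.60011/2 = 1.3
(a) HCl has the smaller value, so HCl is the limiting reagent.
(b) Moles of ZnCl2 = 2.60011 mol HCl × (1/2) = 1.30005 mol; mass = 1.30005 mol × 136.28 g/mol = 177.2 g
(c) Zn consumed = 2.60011 × (1/2) = 1.30005 mol; remaining = 3.8498 − 1.30005 = 2.54975 mol; mass = 2.54975 mol × 65.38 g/mol = 166.7 g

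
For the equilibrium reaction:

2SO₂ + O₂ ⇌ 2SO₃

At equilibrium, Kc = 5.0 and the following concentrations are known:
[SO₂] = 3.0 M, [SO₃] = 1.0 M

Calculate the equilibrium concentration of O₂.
[O₂] = 0.0222 M

Kc = ([SO₃]^2) / ([SO₂]^2 × [O₂]) = 5.0
[O₂]^1 = (product terms)/(Kc · other reactant terms) = 1 / (5.0 · 9) = 0.022222
[O₂] = 0.0222 M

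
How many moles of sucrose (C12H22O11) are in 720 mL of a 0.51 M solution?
Moles = Molarity × Volume (L)
Moles = 0.51 M × 0.72 L = 0.3672 mol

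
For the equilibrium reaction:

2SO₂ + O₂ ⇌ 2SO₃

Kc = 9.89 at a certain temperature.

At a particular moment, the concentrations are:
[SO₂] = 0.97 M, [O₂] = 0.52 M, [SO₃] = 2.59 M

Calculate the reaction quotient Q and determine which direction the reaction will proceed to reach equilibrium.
Q = 13.710, Q > K, reaction proceeds reverse (toward reactants)

Q = ([SO₃]^2) / ([SO₂]^2 × [O₂])
  = ((2.59)^2) / ((0.97)^2·(0.52)) = 6.7081/0.48927 = 13.71
Since Q = 13.71 > Kc = 9.89, the reaction proceeds reverse (toward reactants) to reach equilibrium.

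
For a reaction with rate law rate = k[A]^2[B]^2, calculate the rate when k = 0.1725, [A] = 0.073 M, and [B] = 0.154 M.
2.18e-05 M/s

rate = k·[A]^2·[B]^2 = 0.1725·(0.073)^2·(0.154)^2 = 0.1725·0.005329·0.023716 = 2.18e-05 M/s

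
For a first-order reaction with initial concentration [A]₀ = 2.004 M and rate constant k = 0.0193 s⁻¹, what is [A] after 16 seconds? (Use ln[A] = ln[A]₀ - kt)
1.4716 M

ln[A] = ln[A]₀ - k·t = ln(2.004) - (0.0193)·(16) = 0.6951 - 0.3088 = 0.3863
[A] = e^(0.3863) = 1.4716 M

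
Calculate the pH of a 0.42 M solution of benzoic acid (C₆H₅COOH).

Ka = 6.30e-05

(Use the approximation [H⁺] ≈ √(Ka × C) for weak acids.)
pH = 2.29

[H⁺] = √(Ka × C) = √(6.30e-05 × 0.42) = 5.1439e-03. pH = -log(5.1439e-03)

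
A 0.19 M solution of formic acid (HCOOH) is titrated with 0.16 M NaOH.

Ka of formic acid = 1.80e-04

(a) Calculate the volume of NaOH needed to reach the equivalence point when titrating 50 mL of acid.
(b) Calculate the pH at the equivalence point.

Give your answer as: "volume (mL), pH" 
V = 59.4 mL, pH = 8.34

(a) At equivalence: moles acid = moles base.
moles acid = 0.19 × 0.05 = 0.0095 mol; V_NaOH = 0.0095/0.16 = 0.05937 L = 59.4 mL.
(b) At equivalence, all acid → conjugate base A⁻ at [A⁻] = 0.0095/0.1094 = 0.08686 M.
Kb = Kw/Ka = 1.0e-14/1.80e-04 = 5.556e-11; [OH⁻] = √(Kb·[A⁻]) = 2.197e-06; pOH = 5.66; pH = 14 − pOH = 8.34.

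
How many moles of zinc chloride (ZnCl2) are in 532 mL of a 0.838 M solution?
Moles = Molarity × Volume (L)
Moles = 0.838 M × 0.532 L = 0.4458 mol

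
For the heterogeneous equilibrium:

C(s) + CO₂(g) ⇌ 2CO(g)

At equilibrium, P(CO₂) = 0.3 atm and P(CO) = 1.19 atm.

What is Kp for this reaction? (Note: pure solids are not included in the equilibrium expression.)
K_p = 4.720

Solid C is excluded.
Kp = P(CO)²/P(CO₂) = (1.19)²/0.3 = 1.416/0.3 = 4.720.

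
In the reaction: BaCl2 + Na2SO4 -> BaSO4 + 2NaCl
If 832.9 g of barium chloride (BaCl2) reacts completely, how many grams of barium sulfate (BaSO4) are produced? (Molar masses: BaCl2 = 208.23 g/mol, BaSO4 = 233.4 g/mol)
Moles of BaCl2 = 832.9 g ÷ 208.23 g/mol = 3.9999 mol
Mole ratio: 1 mol BaSO4 / 1 mol BaCl2
Moles of BaSO4 = 3.9999 × (1/1) = 3.9999 mol
Mass of BaSO4 = 3.9999 mol × 233.4 g/mol = 933.6 g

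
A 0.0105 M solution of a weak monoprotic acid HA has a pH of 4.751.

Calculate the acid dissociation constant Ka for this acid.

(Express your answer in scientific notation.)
K_a = 3.00e-08

[H⁺] = 10^(−pH) = 10^(−4.751) = 1.774e-05 M. For HA ⇌ H⁺ + A⁻, Ka = x²/(C − x) = (1.774e-05)²/(0.0105 − 1.774e-05) = 3.00e-08.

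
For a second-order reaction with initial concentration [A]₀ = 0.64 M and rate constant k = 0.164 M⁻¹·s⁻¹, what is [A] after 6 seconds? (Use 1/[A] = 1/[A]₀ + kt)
0.3927 M

1/[A] = 1/[A]₀ + k·t = 1/0.64 + (0.164)·(6) = 1.5625 + 0.9840 = 2.5465
[A] = 1/2.5465 = 0.3927 M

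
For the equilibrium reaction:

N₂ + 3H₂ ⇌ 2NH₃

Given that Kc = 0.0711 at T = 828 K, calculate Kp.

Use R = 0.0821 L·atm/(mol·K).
K_p = 1.54e-05

Δn = (moles gaseous products) − (moles gaseous reactants) = -2
T = 828 K; RT = 0.0821 × 828 = 67.9788
Kp = Kc·(RT)^Δn = 0.0711 × (67.9788)^-2 = 0.0711 × 0.000216398 = 1.54e-05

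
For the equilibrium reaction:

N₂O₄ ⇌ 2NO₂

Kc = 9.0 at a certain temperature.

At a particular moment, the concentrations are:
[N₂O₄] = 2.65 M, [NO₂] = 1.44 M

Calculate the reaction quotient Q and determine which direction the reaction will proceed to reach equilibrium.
Q = 0.782, Q < K, reaction proceeds forward (toward products)

Q = ([NO₂]^2) / ([N₂O₄])
  = ((1.44)^2) / ((2.65)) = 2.0736/2.65 = 0.7825
Since Q = 0.7825 < Kc = 9.0, the reaction proceeds forward (toward products) to reach equilibrium.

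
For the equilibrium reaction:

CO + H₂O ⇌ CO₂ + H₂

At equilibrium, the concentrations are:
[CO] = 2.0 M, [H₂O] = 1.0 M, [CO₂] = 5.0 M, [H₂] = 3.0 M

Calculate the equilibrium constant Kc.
K_c = 7.5000

Kc = ([CO₂] × [H₂]) / ([CO] × [H₂O])
   = ((5.0)·(3.0)) / ((2.0)·(1.0))
   = 15 / 2 = 7.5000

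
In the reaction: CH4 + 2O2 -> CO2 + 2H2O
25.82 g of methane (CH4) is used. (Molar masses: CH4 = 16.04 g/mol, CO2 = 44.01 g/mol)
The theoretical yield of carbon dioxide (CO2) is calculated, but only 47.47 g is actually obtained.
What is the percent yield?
Moles of CH4 = 25.82 g ÷ 16.04 g/mol = 1.60973 mol
Mole ratio: 1 mol CO2 / 1 mol CH4
Moles of CO2 = 1.60973 × (1/1) = 1.60973 mol
Theoretical yield = 1.60973 mol × 44.01 g/mol = 70.844 g
Actual yield = 47.47 g
Percent yield = (47.47 / 70.844) × 100% = 67.0%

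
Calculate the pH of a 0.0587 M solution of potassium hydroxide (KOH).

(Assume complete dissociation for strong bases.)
pH = 12.77

[OH⁻] = 0.0587 M for strong base. pOH = -log[OH⁻] = 1.23, pH = 14 - pOH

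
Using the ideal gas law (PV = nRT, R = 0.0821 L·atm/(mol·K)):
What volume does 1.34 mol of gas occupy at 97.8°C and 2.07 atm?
T = 97.8°C + 273.15 = 370.95 K
V = nRT/P = (1.34 × 0.0821 × 370.95) / 2.07
V = 19.71 L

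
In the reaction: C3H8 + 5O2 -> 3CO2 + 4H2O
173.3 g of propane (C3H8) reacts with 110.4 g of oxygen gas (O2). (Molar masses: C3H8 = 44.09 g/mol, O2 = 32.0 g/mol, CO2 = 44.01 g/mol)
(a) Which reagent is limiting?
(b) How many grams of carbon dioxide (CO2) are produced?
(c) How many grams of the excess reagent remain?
(a) O2, (b) 91.1 g, (c) 142.9 g

Moles of C3H8 = 173.3 g ÷ 44.09 g/mol = 3.9306 mol
Moles of O2 = 110.4 g ÷ 32.0 g/mol = 3.45 mol
Moles ÷ coefficient: C3H8: 3.9306/1 = 3.931, O2: 3.45/5 = 0.69
(a) O2 has the smaller value, so O2 is the limiting reagent.
(b) Moles of CO2 = 3.45 mol O2 × (3/5) = 2.07 mol; mass = 2.07 mol × 44.01 g/mol = 91.1 g
(c) C3H8 consumed = 3.45 × (1/5) = 0.69 mol; remaining = 3.9306 − 0.69 = 3.2406 mol; mass = 3.2406 mol × 44.09 g/mol = 142.9 g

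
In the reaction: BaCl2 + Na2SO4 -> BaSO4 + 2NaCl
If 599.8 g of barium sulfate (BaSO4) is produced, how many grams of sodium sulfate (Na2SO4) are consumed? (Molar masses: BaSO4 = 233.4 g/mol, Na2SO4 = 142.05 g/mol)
Moles of BaSO4 = 599.8 g ÷ 233.4 g/mol = 2.56984 mol
Mole ratio: 1 mol Na2SO4 / 1 mol BaSO4
Moles of Na2SO4 = 2.56984 × (1/1) = 2.56984 mol
Mass of Na2SO4 = 2.56984 mol × 142.05 g/mol = 365 g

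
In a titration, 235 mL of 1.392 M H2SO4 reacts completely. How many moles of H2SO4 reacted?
Moles = Molarity × Volume (L)
Moles = 1.392 M × 0.235 L = 0.3271 mol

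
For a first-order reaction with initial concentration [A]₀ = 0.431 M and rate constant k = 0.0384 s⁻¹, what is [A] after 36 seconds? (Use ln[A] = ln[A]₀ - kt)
0.1082 M

ln[A] = ln[A]₀ - k·t = ln(0.431) - (0.0384)·(36) = -0.8416 - 1.3824 = -2.2240
[A] = e^(-2.2240) = 0.1082 M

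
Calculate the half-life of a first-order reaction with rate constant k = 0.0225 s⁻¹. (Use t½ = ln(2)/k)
30.81 s

t½ = ln(2)/k = 0.6931/0.0225 = 30.81 s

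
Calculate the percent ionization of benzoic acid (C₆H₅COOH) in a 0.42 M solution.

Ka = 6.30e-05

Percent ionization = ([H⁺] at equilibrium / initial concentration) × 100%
Percent ionization = 1.22%

Let x = [H⁺]. Ka = x²/(C - x) ⇒ x² + (6.30e-05)x - (6.30e-05)(0.42) = 0. x = 5.1125e-03. Percent = (5.1125e-03/0.42) × 100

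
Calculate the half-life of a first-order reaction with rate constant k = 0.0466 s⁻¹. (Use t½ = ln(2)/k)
14.87 s

t½ = ln(2)/k = 0.6931/0.0466 = 14.87 s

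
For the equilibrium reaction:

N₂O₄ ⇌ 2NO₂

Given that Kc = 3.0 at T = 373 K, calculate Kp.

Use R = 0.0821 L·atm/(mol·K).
K_p = 91.8699

Δn = (moles gaseous products) − (moles gaseous reactants) = 1
T = 373 K; RT = 0.0821 × 373 = 30.6233
Kp = Kc·(RT)^Δn = 3.0 × (30.6233)^1 = 3.0 × 30.6233 = 91.8699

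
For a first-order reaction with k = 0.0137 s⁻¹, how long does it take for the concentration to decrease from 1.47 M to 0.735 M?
50.59 s

From ln[A] = ln[A]₀ - k·t: t = ln([A]₀/[A])/k = ln(1.47/0.735)/0.0137 = ln(2.0000)/0.0137 = 0.6931/0.0137 = 50.59 s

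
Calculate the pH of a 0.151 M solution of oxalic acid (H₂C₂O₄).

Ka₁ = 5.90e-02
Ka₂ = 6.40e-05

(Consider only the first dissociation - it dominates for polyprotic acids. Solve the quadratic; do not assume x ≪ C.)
pH = 1.16

x² + Ka₁·x − Ka₁·C = 0 with Ka₁ = 5.90e-02, C = 0.151.
x = (−Ka₁ + √(Ka₁² + 4·Ka₁·C))/2 = 6.9390e-02 M, so pH = 1.16.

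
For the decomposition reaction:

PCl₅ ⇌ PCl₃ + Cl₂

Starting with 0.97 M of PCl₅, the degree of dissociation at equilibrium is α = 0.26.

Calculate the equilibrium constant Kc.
K_c = 0.0886

x = α·[A]₀ = 0.26 × 0.97 = 0.2522 M dissociated.
At eq: [PCl₅] = 0.97 − 0.2522 = 0.7178 M; [PCl₃] = [Cl₂] = x = 0.2522 M.
Kc = [PCl₃][Cl₂]/[PCl₅] = (0.2522)²/0.7178 = 0.08861.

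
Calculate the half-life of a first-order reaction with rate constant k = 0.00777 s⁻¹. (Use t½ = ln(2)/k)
89.21 s

t½ = ln(2)/k = 0.6931/0.00777 = 89.21 s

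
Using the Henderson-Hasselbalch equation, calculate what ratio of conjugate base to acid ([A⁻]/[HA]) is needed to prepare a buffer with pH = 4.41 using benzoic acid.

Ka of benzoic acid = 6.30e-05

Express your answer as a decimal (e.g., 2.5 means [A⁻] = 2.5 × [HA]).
[A⁻]/[HA] = 1.619

pKa = −log(6.30e-05) = 4.2007. pH = pKa + log([A⁻]/[HA]). 4.41 = 4.2007 + log(ratio). log(ratio) = 4.41 − 4.2007 = 0.2093. ratio = 10^(0.2093) = 1.619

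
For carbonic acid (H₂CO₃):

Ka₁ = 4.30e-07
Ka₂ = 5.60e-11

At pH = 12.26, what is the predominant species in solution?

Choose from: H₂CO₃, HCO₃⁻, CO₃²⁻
CO₃²⁻

pKa1 = 6.37, pKa2 = 10.25. Each pKa is the crossover between adjacent species; pH = 12.26 lies in the region where CO₃²⁻ predominates.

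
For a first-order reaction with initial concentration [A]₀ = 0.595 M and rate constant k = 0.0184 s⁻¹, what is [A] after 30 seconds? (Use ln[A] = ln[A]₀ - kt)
0.3426 M

ln[A] = ln[A]₀ - k·t = ln(0.595) - (0.0184)·(30) = -0.5192 - 0.5520 = -1.0712
[A] = e^(-1.0712) = 0.3426 M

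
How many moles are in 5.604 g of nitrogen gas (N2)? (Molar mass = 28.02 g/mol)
Moles = 5.604 g ÷ 28.02 g/mol = 0.2 mol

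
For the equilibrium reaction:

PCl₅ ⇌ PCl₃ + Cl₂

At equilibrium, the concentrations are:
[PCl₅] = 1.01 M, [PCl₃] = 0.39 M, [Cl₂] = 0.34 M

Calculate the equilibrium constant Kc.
K_c = 0.1313

Kc = ([PCl₃] × [Cl₂]) / ([PCl₅])
   = ((0.39)·(0.34)) / ((1.01))
   = 0.1326 / 1.01 = 0.1313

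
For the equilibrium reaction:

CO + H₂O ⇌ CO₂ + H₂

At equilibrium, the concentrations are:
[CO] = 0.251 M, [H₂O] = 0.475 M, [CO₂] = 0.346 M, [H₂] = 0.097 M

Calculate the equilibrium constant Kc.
K_c = 0.2815

Kc = ([CO₂] × [H₂]) / ([CO] × [H₂O])
   = ((0.346)·(0.097)) / ((0.251)·(0.475))
   = 0.033562 / 0.11922 = 0.2815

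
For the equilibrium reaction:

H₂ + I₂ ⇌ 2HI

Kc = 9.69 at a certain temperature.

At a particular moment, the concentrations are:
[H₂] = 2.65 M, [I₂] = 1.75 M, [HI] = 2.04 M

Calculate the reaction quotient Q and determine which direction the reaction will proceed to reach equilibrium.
Q = 0.897, Q < K, reaction proceeds forward (toward products)

Q = ([HI]^2) / ([H₂] × [I₂])
  = ((2.04)^2) / ((2.65)·(1.75)) = 4.1616/4.6375 = 0.8974
Since Q = 0.8974 < Kc = 9.69, the reaction proceeds forward (toward products) to reach equilibrium.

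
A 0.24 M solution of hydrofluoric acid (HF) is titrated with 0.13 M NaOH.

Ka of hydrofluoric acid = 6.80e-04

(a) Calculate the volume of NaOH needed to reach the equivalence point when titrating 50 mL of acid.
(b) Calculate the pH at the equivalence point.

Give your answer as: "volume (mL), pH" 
V = 92.3 mL, pH = 8.05

(a) At equivalence: moles acid = moles base.
moles acid = 0.24 × 0.05 = 0.012 mol; V_NaOH = 0.012/0.13 = 0.09231 L = 92.3 mL.
(b) At equivalence, all acid → conjugate base A⁻ at [A⁻] = 0.012/0.1423 = 0.08432 M.
Kb = Kw/Ka = 1.0e-14/6.80e-04 = 1.471e-11; [OH⁻] = √(Kb·[A⁻]) = 1.114e-06; pOH = 5.95; pH = 14 − pOH = 8.05.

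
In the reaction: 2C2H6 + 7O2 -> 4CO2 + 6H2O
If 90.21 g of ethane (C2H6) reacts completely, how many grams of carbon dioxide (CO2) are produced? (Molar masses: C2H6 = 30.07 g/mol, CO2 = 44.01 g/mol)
Moles of C2H6 = 90.21 g ÷ 30.07 g/mol = 3 mol
Mole ratio: 4 mol CO2 / 2 mol C2H6
Moles of CO2 = 3 × (4/2) = 6 mol
Mass of CO2 = 6 mol × 44.01 g/mol = 264.1 g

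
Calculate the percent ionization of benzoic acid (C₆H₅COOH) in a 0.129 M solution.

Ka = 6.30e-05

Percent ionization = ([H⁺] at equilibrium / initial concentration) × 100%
Percent ionization = 2.19%

Let x = [H⁺]. Ka = x²/(C - x) ⇒ x² + (6.30e-05)x - (6.30e-05)(0.129) = 0. x = 2.8195e-03. Percent = (2.8195e-03/0.129) × 100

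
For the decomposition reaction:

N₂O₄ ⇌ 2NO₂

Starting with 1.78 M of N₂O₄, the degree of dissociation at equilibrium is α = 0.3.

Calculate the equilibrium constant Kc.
K_c = 0.9154

x = α·[A]₀ = 0.3 × 1.78 = 0.534 M dissociated.
At eq: [N₂O₄] = 1.78 − 0.534 = 1.246 M; [NO₂] = 2x = 1.068 M.
Kc = [NO₂]²/[N₂O₄] = (1.068)²/1.246 = 0.9154.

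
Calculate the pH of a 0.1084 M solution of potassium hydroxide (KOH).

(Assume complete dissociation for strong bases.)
pH = 13.04

[OH⁻] = 0.1084 M for strong base. pOH = -log[OH⁻] = 0.96, pH = 14 - pOH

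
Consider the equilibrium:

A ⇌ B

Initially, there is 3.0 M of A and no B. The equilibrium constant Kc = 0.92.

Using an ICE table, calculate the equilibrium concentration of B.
[B] = 1.438 M

ICE: [A] = 3.0 − x, [B] = x.
Kc = x/(3.0 − x) = 0.92 ⇒ x = 0.92·3.0/(1 + 0.92) = 2.76/1.92 = 1.438.
[B] = x = 1.438 M.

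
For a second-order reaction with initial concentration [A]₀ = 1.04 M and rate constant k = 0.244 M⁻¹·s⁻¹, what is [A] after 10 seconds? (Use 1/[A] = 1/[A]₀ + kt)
0.2940 M

1/[A] = 1/[A]₀ + k·t = 1/1.04 + (0.244)·(10) = 0.9615 + 2.4400 = 3.4015
[A] = 1/3.4015 = 0.2940 M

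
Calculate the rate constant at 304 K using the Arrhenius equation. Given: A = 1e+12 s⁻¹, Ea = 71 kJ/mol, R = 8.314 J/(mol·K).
6.31e-01 s⁻¹

k = A·exp(-Ea/(R·T)) = 1e+12·exp(-71000/(8.314·304)) = 1e+12·exp(-28.0915) = 1e+12·6.3099e-13 = 6.31e-01 s⁻¹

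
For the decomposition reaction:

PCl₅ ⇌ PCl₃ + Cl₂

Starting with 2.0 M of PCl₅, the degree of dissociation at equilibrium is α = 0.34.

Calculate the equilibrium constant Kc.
K_c = 0.3503

x = α·[A]₀ = 0.34 × 2.0 = 0.68 M dissociated.
At eq: [PCl₅] = 2.0 − 0.68 = 1.32 M; [PCl₃] = [Cl₂] = x = 0.68 M.
Kc = [PCl₃][Cl₂]/[PCl₅] = (0.68)²/1.32 = 0.3503.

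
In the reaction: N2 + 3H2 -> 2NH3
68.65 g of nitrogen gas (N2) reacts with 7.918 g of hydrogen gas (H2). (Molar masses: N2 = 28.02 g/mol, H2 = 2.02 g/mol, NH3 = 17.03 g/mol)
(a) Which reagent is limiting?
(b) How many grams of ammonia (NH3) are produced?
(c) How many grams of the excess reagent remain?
(a) H2, (b) 44.5 g, (c) 32.04 g

Moles of N2 = 68.65 g ÷ 28.02 g/mol = 2.45004 mol
Moles of H2 = 7.918 g ÷ 2.02 g/mol = 3.9198 mol
Moles ÷ coefficient: N2: 2.45004/1 = 2.45, H2: 3.9198/3 = 1.307
(a) H2 has the smaller value, so H2 is the limiting reagent.
(b) Moles of NH3 = 3.9198 mol H2 × (2/3) = 2.6132 mol; mass = 2.6132 mol × 17.03 g/mol = 44.5 g
(c) N2 consumed = 3.9198 × (1/3) = 1.3066 mol; remaining = 2.45004 − 1.3066 = 1.14344 mol; mass = 1.14344 mol × 28.02 g/mol = 32.04 g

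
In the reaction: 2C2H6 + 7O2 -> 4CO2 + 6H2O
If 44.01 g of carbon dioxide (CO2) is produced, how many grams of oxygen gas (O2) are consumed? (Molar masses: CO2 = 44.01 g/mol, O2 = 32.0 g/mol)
Moles of CO2 = 44.01 g ÷ 44.01 g/mol = 1 mol
Mole ratio: 7 mol O2 / 4 mol CO2
Moles of O2 = 1 × (7/4) = 1.75 mol
Mass of O2 = 1.75 mol × 32.0 g/mol = 56 g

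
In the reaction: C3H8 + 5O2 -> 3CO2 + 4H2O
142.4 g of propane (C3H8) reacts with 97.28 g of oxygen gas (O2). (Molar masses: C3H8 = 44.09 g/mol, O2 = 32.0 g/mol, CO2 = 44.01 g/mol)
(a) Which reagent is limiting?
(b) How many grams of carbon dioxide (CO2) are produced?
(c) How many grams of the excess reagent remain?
(a) O2, (b) 80.27 g, (c) 115.6 g

Moles of C3H8 = 142.4 g ÷ 44.09 g/mol = 3.22976 mol
Moles of O2 = 97.28 g ÷ 32.0 g/mol = 3.04 mol
Moles ÷ coefficient: C3H8: 3.22976/1 = 3.23, O2: 3.04/5 = 0.608
(a) O2 has the smaller value, so O2 is the limiting reagent.
(b) Moles of CO2 = 3.04 mol O2 × (3/5) = 1.824 mol; mass = 1.824 mol × 44.01 g/mol = 80.27 g
(c) C3H8 consumed = 3.04 × (1/5) = 0.608 mol; remaining = 3.22976 − 0.608 = 2.62176 mol; mass = 2.62176 mol × 44.09 g/mol = 115.6 g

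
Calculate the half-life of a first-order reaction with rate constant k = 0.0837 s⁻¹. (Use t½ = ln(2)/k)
8.28 s

t½ = ln(2)/k = 0.6931/0.0837 = 8.28 s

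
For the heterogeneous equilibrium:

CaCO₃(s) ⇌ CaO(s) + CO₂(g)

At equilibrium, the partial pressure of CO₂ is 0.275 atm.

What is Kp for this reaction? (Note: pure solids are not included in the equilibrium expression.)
K_p = 0.275

Solids (CaCO₃, CaO) have activity 1 and are excluded.
Kp = P(CO₂) = 0.275.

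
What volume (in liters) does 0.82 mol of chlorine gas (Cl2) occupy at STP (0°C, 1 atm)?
At STP, 1 mol of gas occupies 22.4 L
Volume = 0.82 mol × 22.4 L/mol = 18.37 L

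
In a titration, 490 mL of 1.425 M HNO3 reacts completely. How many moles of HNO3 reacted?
Moles = Molarity × Volume (L)
Moles = 1.425 M × 0.49 L = 0.6983 mol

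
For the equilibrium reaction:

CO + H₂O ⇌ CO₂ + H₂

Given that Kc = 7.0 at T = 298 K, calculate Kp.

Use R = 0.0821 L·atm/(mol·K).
K_p = 7.0000

Δn = (moles gaseous products) − (moles gaseous reactants) = 0
T = 298 K; RT = 0.0821 × 298 = 24.4658
Kp = Kc·(RT)^Δn = 7.0 × (24.4658)^0 = 7.0 × 1 = 7.0000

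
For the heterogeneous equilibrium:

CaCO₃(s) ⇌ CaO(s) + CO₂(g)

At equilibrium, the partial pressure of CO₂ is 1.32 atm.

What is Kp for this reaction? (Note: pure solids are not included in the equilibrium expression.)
K_p = 1.32

Solids (CaCO₃, CaO) have activity 1 and are excluded.
Kp = P(CO₂) = 1.32.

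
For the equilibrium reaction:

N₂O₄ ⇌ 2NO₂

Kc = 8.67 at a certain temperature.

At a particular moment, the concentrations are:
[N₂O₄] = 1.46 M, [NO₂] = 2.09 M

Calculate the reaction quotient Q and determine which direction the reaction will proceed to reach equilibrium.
Q = 2.992, Q < K, reaction proceeds forward (toward products)

Q = ([NO₂]^2) / ([N₂O₄])
  = ((2.09)^2) / ((1.46)) = 4.3681/1.46 = 2.992
Since Q = 2.992 < Kc = 8.67, the reaction proceeds forward (toward products) to reach equilibrium.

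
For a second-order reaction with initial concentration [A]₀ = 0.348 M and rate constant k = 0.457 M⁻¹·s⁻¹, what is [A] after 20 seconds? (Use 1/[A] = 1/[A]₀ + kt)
0.0832 M

1/[A] = 1/[A]₀ + k·t = 1/0.348 + (0.457)·(20) = 2.8736 + 9.1400 = 12.0136
[A] = 1/12.0136 = 0.0832 M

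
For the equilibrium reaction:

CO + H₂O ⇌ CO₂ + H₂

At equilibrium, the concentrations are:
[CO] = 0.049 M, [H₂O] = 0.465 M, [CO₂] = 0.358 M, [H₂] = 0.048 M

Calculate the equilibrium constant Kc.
K_c = 0.7542

Kc = ([CO₂] × [H₂]) / ([CO] × [H₂O])
   = ((0.358)·(0.048)) / ((0.049)·(0.465))
   = 0.017184 / 0.022785 = 0.7542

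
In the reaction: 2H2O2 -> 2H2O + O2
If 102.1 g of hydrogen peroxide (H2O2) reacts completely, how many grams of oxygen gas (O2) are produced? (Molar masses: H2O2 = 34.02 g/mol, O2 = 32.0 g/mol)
Moles of H2O2 = 102.1 g ÷ 34.02 g/mol = 3.00118 mol
Mole ratio: 1 mol O2 / 2 mol H2O2
Moles of O2 = 3.00118 × (1/2) = 1.50059 mol
Mass of O2 = 1.50059 mol × 32.0 g/mol = 48.02 g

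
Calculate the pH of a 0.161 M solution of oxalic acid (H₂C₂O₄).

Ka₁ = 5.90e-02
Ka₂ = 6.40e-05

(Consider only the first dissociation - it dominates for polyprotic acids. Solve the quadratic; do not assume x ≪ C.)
pH = 1.14

x² + Ka₁·x − Ka₁·C = 0 with Ka₁ = 5.90e-02, C = 0.161.
x = (−Ka₁ + √(Ka₁² + 4·Ka₁·C))/2 = 7.2330e-02 M, so pH = 1.14.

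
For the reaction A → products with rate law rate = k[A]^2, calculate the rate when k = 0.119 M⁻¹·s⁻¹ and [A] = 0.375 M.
0.01673 M/s

rate = k·[A]^2 = 0.119·(0.375)^2 = 0.119·0.140625 = 0.01673 M/s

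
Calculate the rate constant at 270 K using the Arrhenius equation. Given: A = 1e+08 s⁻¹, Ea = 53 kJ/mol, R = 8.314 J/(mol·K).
5.57e-03 s⁻¹

k = A·exp(-Ea/(R·T)) = 1e+08·exp(-53000/(8.314·270)) = 1e+08·exp(-23.6103) = 1e+08·5.5740e-11 = 5.57e-03 s⁻¹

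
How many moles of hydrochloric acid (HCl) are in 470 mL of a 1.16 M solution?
Moles = Molarity × Volume (L)
Moles = 1.16 M × 0.47 L = 0.5452 mol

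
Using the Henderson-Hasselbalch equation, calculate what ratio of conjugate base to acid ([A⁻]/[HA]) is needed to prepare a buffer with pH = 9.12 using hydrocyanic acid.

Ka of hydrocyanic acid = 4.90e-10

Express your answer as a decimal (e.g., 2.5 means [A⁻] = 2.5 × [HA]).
[A⁻]/[HA] = 0.646

pKa = −log(4.90e-10) = 9.3098. pH = pKa + log([A⁻]/[HA]). 9.12 = 9.3098 + log(ratio). log(ratio) = 9.12 − 9.3098 = -0.1898. ratio = 10^(-0.1898) = 0.646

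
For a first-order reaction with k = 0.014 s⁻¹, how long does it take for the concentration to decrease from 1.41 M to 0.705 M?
49.51 s

From ln[A] = ln[A]₀ - k·t: t = ln([A]₀/[A])/k = ln(1.41/0.705)/0.014 = ln(2.0000)/0.014 = 0.6931/0.014 = 49.51 s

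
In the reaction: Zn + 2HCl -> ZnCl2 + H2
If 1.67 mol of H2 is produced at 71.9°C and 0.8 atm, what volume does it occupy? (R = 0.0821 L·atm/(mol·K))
T = 71.9°C + 273.15 = 345.05 K
V = nRT/P = (1.67 × 0.0821 × 345.05) / 0.8
V = 59.14 L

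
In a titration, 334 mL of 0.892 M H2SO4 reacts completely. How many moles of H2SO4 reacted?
Moles = Molarity × Volume (L)
Moles = 0.892 M × 0.334 L = 0.2979 mol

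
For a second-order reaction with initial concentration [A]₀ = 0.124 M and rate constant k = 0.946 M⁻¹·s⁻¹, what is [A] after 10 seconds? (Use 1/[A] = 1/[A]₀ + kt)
0.0571 M

1/[A] = 1/[A]₀ + k·t = 1/0.124 + (0.946)·(10) = 8.0645 + 9.4600 = 17.5245
[A] = 1/17.5245 = 0.0571 M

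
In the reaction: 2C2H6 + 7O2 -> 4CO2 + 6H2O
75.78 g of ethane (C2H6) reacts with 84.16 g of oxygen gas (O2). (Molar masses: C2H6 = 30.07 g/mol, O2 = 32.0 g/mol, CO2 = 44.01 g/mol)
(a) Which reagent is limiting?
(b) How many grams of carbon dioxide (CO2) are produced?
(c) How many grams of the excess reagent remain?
(a) O2, (b) 66.14 g, (c) 53.18 g

Moles of C2H6 = 75.78 g ÷ 30.07 g/mol = 2.52012 mol
Moles of O2 = 84.16 g ÷ 32.0 g/mol = 2.63 mol
Moles ÷ coefficient: C2H6: 2.52012/2 = 1.26, O2: 2.63/7 = 0.3757
(a) O2 has the smaller value, so O2 is the limiting reagent.
(b) Moles of CO2 = 2.63 mol O2 × (4/7) = 1.50286 mol; mass = 1.50286 mol × 44.01 g/mol = 66.14 g
(c) C2H6 consumed = 2.63 × (2/7) = 0.751429 mol; remaining = 2.52012 − 0.751429 = 1.76869 mol; mass = 1.76869 mol × 30.07 g/mol = 53.18 g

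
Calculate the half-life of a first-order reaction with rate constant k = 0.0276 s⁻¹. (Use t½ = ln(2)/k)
25.11 s

t½ = ln(2)/k = 0.6931/0.0276 = 25.11 s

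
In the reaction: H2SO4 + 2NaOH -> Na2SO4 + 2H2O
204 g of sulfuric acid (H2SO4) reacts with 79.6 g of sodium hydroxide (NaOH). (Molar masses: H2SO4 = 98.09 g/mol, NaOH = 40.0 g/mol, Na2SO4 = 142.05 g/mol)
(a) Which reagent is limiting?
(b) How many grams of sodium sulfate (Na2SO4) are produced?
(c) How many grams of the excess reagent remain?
(a) NaOH, (b) 141.3 g, (c) 106.4 g

Moles of H2SO4 = 204 g ÷ 98.09 g/mol = 2.07972 mol
Moles of NaOH = 79.6 g ÷ 40.0 g/mol = 1.99 mol
Moles ÷ coefficient: H2SO4: 2.07972/1 = 2.08, NaOH: 1.99/2 = 0.995
(a) NaOH has the smaller value, so NaOH is the limiting reagent.
(b) Moles of Na2SO4 = 1.99 mol NaOH × (1/2) = 0.995 mol; mass = 0.995 mol × 142.05 g/mol = 141.3 g
(c) H2SO4 consumed = 1.99 × (1/2) = 0.995 mol; remaining = 2.07972 − 0.995 = 1.08472 mol; mass = 1.08472 mol × 98.09 g/mol = 106.4 g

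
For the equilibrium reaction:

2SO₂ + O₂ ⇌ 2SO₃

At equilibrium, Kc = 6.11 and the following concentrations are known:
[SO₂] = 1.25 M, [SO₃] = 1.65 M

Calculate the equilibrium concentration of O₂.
[O₂] = 0.2852 M

Kc = ([SO₃]^2) / ([SO₂]^2 × [O₂]) = 6.11
[O₂]^1 = (product terms)/(Kc · other reactant terms) = 2.7225 / (6.11 · 1.5625) = 0.28517
[O₂] = 0.2852 M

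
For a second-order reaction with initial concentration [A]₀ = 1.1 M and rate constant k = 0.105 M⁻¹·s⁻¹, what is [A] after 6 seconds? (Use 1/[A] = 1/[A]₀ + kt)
0.6497 M

1/[A] = 1/[A]₀ + k·t = 1/1.1 + (0.105)·(6) = 0.9091 + 0.6300 = 1.5391
[A] = 1/1.5391 = 0.6497 M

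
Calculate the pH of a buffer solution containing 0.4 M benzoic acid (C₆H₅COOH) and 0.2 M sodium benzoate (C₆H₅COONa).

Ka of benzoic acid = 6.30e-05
pH = 3.90

pKa = -log(6.30e-05) = 4.20. pH = pKa + log([A⁻]/[HA]) = 4.20 + log(0.2/0.4)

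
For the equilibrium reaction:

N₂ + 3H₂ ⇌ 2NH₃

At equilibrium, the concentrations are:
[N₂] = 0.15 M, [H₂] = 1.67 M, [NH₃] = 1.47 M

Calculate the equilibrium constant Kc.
K_c = 3.0931

Kc = ([NH₃]^2) / ([N₂] × [H₂]^3)
   = ((1.47)^2) / ((0.15)·(1.67)^3)
   = 2.1609 / 0.69862 = 3.0931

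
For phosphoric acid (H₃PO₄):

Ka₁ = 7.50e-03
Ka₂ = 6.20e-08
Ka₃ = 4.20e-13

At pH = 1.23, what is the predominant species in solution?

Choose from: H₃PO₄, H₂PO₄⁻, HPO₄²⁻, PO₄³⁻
H₃PO₄

pKa1 = 2.12, pKa2 = 7.21, pKa3 = 12.38. Each pKa is the crossover between adjacent species; pH = 1.23 lies in the region where H₃PO₄ predominates.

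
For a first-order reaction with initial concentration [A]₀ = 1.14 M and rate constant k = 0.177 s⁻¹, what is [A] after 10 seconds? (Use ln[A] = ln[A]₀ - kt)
0.1942 M

ln[A] = ln[A]₀ - k·t = ln(1.14) - (0.177)·(10) = 0.1310 - 1.7700 = -1.6390
[A] = e^(-1.6390) = 0.1942 M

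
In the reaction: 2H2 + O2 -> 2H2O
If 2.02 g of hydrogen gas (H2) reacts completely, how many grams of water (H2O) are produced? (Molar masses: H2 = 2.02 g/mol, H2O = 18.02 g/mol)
Moles of H2 = 2.02 g ÷ 2.02 g/mol = 1 mol
Mole ratio: 2 mol H2O / 2 mol H2
Moles of H2O = 1 × (2/2) = 1 mol
Mass of H2O = 1 mol × 18.02 g/mol = 18.02 g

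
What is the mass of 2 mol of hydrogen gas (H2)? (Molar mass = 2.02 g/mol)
Mass = 2 mol × 2.02 g/mol = 4.04 g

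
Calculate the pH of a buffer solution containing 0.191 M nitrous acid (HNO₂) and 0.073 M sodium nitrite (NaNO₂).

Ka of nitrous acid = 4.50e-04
pH = 2.93

pKa = -log(4.50e-04) = 3.35. pH = pKa + log([A⁻]/[HA]) = 3.35 + log(0.073/0.191)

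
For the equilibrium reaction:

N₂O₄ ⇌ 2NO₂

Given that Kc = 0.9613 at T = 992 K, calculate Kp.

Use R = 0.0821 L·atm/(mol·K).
K_p = 78.2913

Δn = (moles gaseous products) − (moles gaseous reactants) = 1
T = 992 K; RT = 0.0821 × 992 = 81.4432
Kp = Kc·(RT)^Δn = 0.9613 × (81.4432)^1 = 0.9613 × 81.4432 = 78.2913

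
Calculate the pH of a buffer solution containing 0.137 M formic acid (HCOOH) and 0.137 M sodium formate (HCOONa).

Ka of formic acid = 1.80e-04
pH = 3.74

pKa = -log(1.80e-04) = 3.74. pH = pKa + log([A⁻]/[HA]) = 3.74 + log(0.137/0.137)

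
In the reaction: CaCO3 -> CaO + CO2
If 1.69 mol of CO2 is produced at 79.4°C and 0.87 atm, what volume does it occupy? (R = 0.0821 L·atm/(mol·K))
T = 79.4°C + 273.15 = 352.55 K
V = nRT/P = (1.69 × 0.0821 × 352.55) / 0.87
V = 56.23 L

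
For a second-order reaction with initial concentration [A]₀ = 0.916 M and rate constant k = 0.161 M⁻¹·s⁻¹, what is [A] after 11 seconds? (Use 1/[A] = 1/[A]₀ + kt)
0.3493 M

1/[A] = 1/[A]₀ + k·t = 1/0.916 + (0.161)·(11) = 1.0917 + 1.7710 = 2.8627
[A] = 1/2.8627 = 0.3493 M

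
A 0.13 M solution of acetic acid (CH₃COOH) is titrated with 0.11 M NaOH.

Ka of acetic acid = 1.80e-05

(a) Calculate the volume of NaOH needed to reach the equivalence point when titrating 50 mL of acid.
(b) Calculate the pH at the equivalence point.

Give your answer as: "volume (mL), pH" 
V = 59.1 mL, pH = 8.76

(a) At equivalence: moles acid = moles base.
moles acid = 0.13 × 0.05 = 0.0065 mol; V_NaOH = 0.0065/0.11 = 0.05909 L = 59.1 mL.
(b) At equivalence, all acid → conjugate base A⁻ at [A⁻] = 0.0065/0.1091 = 0.05958 M.
Kb = Kw/Ka = 1.0e-14/1.80e-05 = 5.556e-10; [OH⁻] = √(Kb·[A⁻]) = 5.753e-06; pOH = 5.24; pH = 14 − pOH = 8.76.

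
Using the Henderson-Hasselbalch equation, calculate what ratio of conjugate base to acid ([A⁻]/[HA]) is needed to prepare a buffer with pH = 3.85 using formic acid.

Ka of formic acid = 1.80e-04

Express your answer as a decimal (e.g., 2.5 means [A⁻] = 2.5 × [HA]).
[A⁻]/[HA] = 1.274

pKa = −log(1.80e-04) = 3.7447. pH = pKa + log([A⁻]/[HA]). 3.85 = 3.7447 + log(ratio). log(ratio) = 3.85 − 3.7447 = 0.1053. ratio = 10^(0.1053) = 1.274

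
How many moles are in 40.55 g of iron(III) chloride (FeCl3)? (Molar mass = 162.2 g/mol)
Moles = 40.55 g ÷ 162.2 g/mol = 0.25 mol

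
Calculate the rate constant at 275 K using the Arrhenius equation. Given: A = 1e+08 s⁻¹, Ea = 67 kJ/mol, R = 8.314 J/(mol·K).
1.88e-05 s⁻¹

k = A·exp(-Ea/(R·T)) = 1e+08·exp(-67000/(8.314·275)) = 1e+08·exp(-29.3043) = 1e+08·1.8762e-13 = 1.88e-05 s⁻¹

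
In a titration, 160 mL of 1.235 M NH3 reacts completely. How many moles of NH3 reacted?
Moles = Molarity × Volume (L)
Moles = 1.235 M × 0.16 L = 0.1976 mol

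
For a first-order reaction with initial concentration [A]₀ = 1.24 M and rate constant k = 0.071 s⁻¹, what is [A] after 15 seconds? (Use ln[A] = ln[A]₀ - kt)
0.4275 M

ln[A] = ln[A]₀ - k·t = ln(1.24) - (0.071)·(15) = 0.2151 - 1.0650 = -0.8499
[A] = e^(-0.8499) = 0.4275 M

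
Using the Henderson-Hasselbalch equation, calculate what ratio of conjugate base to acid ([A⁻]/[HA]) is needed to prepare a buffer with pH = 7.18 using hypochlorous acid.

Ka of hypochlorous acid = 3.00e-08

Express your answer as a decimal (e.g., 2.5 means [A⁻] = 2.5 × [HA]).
[A⁻]/[HA] = 0.454

pKa = −log(3.00e-08) = 7.5229. pH = pKa + log([A⁻]/[HA]). 7.18 = 7.5229 + log(ratio). log(ratio) = 7.18 − 7.5229 = -0.3429. ratio = 10^(-0.3429) = 0.454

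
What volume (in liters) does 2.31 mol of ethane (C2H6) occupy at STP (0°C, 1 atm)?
At STP, 1 mol of gas occupies 22.4 L
Volume = 2.31 mol × 22.4 L/mol = 51.74 L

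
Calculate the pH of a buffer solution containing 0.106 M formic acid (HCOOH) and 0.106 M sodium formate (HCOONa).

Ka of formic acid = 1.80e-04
pH = 3.74

pKa = -log(1.80e-04) = 3.74. pH = pKa + log([A⁻]/[HA]) = 3.74 + log(0.106/0.106)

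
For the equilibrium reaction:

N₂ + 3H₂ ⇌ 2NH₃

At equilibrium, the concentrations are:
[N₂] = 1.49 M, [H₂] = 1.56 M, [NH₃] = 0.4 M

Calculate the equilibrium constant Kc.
K_c = 0.0283

Kc = ([NH₃]^2) / ([N₂] × [H₂]^3)
   = ((0.4)^2) / ((1.49)·(1.56)^3)
   = 0.16 / 5.6567 = 0.0283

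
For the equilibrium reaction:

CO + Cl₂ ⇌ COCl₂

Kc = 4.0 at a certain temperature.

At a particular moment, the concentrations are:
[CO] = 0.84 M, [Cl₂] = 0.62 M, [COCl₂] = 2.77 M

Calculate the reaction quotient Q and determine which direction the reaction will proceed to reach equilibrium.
Q = 5.319, Q > K, reaction proceeds reverse (toward reactants)

Q = ([COCl₂]) / ([CO] × [Cl₂])
  = ((2.77)) / ((0.84)·(0.62)) = 2.77/0.5208 = 5.319
Since Q = 5.319 > Kc = 4.0, the reaction proceeds reverse (toward reactants) to reach equilibrium.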